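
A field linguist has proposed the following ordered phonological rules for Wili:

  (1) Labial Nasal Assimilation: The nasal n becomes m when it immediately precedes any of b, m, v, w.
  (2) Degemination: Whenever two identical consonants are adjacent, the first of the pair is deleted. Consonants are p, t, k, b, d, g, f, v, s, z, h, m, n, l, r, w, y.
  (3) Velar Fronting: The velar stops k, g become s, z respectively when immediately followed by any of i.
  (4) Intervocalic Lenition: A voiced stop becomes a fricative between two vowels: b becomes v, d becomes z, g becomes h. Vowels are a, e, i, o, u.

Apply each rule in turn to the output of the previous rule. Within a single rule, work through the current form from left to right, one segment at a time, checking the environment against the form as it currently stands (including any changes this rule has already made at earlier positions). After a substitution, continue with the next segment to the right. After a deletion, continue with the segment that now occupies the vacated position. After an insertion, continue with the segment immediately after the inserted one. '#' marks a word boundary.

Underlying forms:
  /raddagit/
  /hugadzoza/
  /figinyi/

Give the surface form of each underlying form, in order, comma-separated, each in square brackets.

[razazit], [huhadzoza], [fizinyi]

/raddagit/:
  (1) Labial Nasal Assimilation: no change — [raddagit]
  (2) Degemination: [raddagit] → [radagit]
  (3) Velar Fronting: [radagit] → [radazit]
  (4) Intervocalic Lenition: [radazit] → [razazit]
/hugadzoza/:
  (1) Labial Nasal Assimilation: no change — [hugadzoza]
  (2) Degemination: no change — [hugadzoza]
  (3) Velar Fronting: no change — [hugadzoza]
  (4) Intervocalic Lenition: [hugadzoza] → [huhadzoza]
/figinyi/:
  (1) Labial Nasal Assimilation: no change — [figinyi]
  (2) Degemination: no change — [figinyi]
  (3) Velar Fronting: [figinyi] → [fizinyi]
  (4) Intervocalic Lenition: no change — [fizinyi]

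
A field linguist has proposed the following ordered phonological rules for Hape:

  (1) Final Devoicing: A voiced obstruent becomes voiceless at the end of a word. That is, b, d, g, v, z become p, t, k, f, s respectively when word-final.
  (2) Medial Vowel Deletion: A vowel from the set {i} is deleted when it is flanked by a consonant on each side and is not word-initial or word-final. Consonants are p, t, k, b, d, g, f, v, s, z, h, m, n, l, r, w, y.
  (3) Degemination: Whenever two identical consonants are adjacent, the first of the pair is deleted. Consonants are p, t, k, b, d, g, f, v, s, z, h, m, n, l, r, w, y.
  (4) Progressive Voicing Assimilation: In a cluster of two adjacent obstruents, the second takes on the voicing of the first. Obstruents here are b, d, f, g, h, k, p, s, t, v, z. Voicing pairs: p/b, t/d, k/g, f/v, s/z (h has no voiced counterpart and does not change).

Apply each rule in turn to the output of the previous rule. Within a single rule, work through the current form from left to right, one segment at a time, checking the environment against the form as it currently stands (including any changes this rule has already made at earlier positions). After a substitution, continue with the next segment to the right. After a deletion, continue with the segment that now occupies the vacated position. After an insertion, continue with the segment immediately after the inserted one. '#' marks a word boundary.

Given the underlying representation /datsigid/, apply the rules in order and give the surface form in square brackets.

[datskt]

(1) Final Devoicing: [datsigid] → [datsigit]
(2) Medial Vowel Deletion: [datsigit] → [datsgt]
(3) Degemination: no change — [datsgt]
(4) Progressive Voicing Assimilation: [datsgt] → [datskt]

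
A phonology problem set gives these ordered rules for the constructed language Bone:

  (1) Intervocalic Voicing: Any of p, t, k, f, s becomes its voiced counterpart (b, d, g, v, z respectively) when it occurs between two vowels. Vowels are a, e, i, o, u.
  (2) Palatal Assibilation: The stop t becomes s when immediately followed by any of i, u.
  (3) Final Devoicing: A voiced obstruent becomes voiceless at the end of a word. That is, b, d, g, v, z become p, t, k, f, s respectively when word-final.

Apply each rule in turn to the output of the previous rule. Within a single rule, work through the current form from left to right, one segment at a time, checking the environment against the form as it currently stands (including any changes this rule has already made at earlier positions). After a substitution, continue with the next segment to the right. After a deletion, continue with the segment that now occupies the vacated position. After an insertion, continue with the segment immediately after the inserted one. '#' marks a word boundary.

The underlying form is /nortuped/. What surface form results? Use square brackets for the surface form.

[norsubet]

(1) Intervocalic Voicing: [nortuped] → [nortubed]
(2) Palatal Assibilation: [nortubed] → [norsubed]
(3) Final Devoicing: [norsubed] → [norsubet]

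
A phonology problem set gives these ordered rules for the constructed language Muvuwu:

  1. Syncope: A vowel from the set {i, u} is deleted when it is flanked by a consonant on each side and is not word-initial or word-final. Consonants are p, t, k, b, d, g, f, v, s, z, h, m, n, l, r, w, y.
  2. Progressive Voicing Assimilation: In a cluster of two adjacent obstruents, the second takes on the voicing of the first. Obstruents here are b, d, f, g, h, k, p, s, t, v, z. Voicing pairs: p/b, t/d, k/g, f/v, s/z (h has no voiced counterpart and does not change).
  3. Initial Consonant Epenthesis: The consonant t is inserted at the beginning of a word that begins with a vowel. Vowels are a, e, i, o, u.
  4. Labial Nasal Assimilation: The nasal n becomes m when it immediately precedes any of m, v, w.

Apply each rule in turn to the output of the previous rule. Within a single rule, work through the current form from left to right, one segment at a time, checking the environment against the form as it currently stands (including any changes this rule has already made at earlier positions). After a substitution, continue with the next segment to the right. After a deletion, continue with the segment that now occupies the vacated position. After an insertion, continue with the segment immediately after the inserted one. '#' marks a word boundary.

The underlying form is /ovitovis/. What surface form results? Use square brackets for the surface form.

[tovdovz]

1 Syncope: [ovitovis] → [ovtovs]
2 Progressive Voicing Assimilation: [ovtovs] → [ovdovz]
3 Initial Consonant Epenthesis: [ovdovz] → [tovdovz]
4 Labial Nasal Assimilation: no change — [tovdovz]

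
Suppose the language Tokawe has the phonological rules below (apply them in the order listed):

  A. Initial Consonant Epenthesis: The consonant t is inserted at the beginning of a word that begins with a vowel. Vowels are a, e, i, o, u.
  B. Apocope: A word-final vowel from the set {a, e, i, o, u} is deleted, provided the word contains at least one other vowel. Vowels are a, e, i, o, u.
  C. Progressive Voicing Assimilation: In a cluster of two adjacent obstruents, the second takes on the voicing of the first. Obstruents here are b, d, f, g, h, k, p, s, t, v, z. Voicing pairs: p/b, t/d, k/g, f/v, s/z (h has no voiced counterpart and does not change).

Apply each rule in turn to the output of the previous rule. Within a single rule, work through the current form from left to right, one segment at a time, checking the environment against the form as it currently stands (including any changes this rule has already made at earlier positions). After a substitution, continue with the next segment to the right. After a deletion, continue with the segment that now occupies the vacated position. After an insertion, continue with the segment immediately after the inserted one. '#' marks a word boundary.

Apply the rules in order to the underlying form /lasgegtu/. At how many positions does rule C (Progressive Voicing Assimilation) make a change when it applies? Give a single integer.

A Initial Consonant Epenthesis: no change — [lasgegtu]
B Apocope: [lasgegtu] → [lasgegt]
C Progressive Voicing Assimilation: [lasgegt] → [laskegd]
Rule C changed 2 position(s).

2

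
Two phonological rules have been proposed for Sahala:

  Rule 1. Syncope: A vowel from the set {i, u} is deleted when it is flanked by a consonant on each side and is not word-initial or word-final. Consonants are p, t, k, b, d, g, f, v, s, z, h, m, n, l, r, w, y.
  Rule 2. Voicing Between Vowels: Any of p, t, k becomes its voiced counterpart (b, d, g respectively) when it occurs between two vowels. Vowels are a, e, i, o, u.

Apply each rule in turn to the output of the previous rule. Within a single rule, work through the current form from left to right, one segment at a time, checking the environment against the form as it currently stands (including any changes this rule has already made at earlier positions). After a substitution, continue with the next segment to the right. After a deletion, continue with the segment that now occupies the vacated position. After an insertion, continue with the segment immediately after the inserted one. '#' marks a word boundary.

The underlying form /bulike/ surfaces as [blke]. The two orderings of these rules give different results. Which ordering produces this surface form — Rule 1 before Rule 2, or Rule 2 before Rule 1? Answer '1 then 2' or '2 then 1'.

1 then 2

Order 1 then 2:
  1 Syncope: [bulike] → [blke]
  2 Voicing Between Vowels: no change — [blke]
  result: [blke]
Order 2 then 1:
  2 Voicing Between Vowels: [bulike] → [bulige]
  1 Syncope: [bulige] → [blge]
  result: [blge]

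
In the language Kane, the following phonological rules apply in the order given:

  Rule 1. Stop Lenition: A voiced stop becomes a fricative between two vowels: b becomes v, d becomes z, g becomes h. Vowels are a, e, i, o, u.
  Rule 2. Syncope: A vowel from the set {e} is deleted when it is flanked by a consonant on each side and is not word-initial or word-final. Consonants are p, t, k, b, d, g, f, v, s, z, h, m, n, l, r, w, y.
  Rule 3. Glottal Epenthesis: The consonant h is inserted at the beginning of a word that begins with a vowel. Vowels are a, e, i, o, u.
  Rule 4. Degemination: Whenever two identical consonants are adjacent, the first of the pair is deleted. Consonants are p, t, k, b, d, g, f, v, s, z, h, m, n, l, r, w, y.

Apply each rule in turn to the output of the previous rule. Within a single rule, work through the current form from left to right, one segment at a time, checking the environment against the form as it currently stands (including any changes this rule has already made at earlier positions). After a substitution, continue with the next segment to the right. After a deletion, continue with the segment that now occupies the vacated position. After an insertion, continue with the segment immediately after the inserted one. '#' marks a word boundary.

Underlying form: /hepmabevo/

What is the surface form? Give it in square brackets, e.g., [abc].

[hpmavo]

Rule 1 Stop Lenition: [hepmabevo] → [hepmavevo]
Rule 2 Syncope: [hepmavevo] → [hpmavvo]
Rule 3 Glottal Epenthesis: no change — [hpmavvo]
Rule 4 Degemination: [hpmavvo] → [hpmavo]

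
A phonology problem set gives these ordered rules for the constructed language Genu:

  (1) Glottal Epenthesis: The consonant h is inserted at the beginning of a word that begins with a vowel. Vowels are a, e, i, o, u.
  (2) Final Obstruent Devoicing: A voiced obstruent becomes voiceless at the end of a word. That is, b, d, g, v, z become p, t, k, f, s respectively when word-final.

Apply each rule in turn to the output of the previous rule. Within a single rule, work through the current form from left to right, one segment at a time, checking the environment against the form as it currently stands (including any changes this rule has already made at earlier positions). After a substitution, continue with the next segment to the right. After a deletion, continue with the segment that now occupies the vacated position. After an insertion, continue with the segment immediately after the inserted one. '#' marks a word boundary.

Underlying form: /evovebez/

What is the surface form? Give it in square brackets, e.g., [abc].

(1) Glottal Epenthesis: [evovebez] → [hevovebez]
(2) Final Obstruent Devoicing: [hevovebez] → [hevovebes]

[hevovebes]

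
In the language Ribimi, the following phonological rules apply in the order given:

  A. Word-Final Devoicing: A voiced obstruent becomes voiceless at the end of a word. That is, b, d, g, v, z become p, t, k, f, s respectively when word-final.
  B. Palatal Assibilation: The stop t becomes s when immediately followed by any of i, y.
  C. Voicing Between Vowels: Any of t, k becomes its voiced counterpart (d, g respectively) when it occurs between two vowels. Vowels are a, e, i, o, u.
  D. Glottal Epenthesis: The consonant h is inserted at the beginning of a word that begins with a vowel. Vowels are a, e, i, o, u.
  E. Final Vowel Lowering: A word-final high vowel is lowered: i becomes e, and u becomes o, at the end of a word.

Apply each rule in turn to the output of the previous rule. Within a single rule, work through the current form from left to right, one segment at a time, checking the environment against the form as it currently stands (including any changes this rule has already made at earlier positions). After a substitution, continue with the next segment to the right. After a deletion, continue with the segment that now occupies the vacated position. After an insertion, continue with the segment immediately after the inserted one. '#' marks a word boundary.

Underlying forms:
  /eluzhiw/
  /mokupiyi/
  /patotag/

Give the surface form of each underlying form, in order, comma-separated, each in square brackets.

/eluzhiw/:
  A Word-Final Devoicing: no change — [eluzhiw]
  B Palatal Assibilation: no change — [eluzhiw]
  C Voicing Between Vowels: no change — [eluzhiw]
  D Glottal Epenthesis: [eluzhiw] → [heluzhiw]
  E Final Vowel Lowering: no change — [heluzhiw]
/mokupiyi/:
  A Word-Final Devoicing: no change — [mokupiyi]
  B Palatal Assibilation: no change — [mokupiyi]
  C Voicing Between Vowels: [mokupiyi] → [mogupiyi]
  D Glottal Epenthesis: no change — [mogupiyi]
  E Final Vowel Lowering: [mogupiyi] → [mogupiye]
/patotag/:
  A Word-Final Devoicing: [patotag] → [patotak]
  B Palatal Assibilation: no change — [patotak]
  C Voicing Between Vowels: [patotak] → [padodak]
  D Glottal Epenthesis: no change — [padodak]
  E Final Vowel Lowering: no change — [padodak]

[heluzhiw], [mogupiye], [padodak]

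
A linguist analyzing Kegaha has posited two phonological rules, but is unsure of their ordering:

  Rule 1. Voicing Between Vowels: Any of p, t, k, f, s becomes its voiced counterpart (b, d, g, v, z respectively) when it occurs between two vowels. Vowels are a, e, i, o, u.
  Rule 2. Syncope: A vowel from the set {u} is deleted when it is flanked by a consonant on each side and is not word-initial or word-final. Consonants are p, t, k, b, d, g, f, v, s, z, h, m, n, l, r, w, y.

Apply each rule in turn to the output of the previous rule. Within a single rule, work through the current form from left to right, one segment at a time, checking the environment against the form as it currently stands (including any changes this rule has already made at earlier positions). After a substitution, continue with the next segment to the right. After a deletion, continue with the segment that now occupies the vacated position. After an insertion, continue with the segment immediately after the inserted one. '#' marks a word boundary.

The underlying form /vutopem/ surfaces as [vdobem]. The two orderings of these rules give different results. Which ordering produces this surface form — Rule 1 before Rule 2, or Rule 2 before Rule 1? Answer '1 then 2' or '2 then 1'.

1 then 2

Order 1 then 2:
  1 Voicing Between Vowels: [vutopem] → [vudobem]
  2 Syncope: [vudobem] → [vdobem]
  result: [vdobem]
Order 2 then 1:
  2 Syncope: [vutopem] → [vtopem]
  1 Voicing Between Vowels: [vtopem] → [vtobem]
  result: [vtobem]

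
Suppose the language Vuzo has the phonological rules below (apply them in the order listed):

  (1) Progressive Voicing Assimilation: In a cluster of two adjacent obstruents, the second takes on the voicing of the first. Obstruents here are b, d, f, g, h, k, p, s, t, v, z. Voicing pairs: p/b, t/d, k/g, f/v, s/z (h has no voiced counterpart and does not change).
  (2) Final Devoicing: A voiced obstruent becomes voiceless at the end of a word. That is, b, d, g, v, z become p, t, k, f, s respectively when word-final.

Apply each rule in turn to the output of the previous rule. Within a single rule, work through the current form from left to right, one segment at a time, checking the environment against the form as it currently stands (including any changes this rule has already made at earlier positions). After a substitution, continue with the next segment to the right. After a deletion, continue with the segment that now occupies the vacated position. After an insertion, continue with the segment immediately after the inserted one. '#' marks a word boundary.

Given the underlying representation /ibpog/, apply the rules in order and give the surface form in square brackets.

[ibbok]

(1) Progressive Voicing Assimilation: [ibpog] → [ibbog]
(2) Final Devoicing: [ibbog] → [ibbok]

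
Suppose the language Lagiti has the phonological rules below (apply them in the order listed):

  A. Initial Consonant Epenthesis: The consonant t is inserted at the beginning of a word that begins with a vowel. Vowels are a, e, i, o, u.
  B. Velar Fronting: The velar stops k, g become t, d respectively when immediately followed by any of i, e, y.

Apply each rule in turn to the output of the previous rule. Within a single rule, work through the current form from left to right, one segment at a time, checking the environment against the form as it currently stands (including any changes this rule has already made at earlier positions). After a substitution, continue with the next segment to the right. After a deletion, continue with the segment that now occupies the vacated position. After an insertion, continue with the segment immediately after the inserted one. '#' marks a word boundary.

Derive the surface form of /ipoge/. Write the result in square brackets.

A Initial Consonant Epenthesis: [ipoge] → [tipoge]
B Velar Fronting: [tipoge] → [tipode]

[tipode]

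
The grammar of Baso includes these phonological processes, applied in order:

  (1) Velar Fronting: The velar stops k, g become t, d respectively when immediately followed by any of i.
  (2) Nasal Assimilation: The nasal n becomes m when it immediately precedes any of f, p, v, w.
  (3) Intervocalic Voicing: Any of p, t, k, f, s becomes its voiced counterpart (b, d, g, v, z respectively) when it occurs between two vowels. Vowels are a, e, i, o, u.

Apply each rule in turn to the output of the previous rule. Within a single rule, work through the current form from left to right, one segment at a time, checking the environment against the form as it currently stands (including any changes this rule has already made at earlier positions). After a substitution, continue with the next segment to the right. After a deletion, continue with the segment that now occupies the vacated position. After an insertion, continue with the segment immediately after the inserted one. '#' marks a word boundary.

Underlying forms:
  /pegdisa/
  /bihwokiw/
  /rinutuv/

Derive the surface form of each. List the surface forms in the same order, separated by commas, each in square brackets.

/pegdisa/:
  (1) Velar Fronting: no change — [pegdisa]
  (2) Nasal Assimilation: no change — [pegdisa]
  (3) Intervocalic Voicing: [pegdisa] → [pegdiza]
/bihwokiw/:
  (1) Velar Fronting: [bihwokiw] → [bihwotiw]
  (2) Nasal Assimilation: no change — [bihwotiw]
  (3) Intervocalic Voicing: [bihwotiw] → [bihwodiw]
/rinutuv/:
  (1) Velar Fronting: no change — [rinutuv]
  (2) Nasal Assimilation: no change — [rinutuv]
  (3) Intervocalic Voicing: [rinutuv] → [rinuduv]

[pegdiza], [bihwodiw], [rinuduv]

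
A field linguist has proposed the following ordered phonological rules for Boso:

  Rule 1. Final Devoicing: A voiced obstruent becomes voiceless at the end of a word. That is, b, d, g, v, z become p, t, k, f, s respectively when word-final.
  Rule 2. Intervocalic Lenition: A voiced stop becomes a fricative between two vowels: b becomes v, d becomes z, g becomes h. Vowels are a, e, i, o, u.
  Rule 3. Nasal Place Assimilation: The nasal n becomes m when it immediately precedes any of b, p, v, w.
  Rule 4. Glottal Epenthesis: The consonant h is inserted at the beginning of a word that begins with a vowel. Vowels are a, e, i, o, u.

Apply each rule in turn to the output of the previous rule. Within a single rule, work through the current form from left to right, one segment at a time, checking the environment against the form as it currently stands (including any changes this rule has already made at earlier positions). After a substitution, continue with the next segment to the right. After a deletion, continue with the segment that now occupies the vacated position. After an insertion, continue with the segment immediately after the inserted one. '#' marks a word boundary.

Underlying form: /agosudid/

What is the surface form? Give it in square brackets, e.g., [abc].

[hahosuzit]

Rule 1 Final Devoicing: [agosudid] → [agosudit]
Rule 2 Intervocalic Lenition: [agosudit] → [ahosuzit]
Rule 3 Nasal Place Assimilation: no change — [ahosuzit]
Rule 4 Glottal Epenthesis: [ahosuzit] → [hahosuzit]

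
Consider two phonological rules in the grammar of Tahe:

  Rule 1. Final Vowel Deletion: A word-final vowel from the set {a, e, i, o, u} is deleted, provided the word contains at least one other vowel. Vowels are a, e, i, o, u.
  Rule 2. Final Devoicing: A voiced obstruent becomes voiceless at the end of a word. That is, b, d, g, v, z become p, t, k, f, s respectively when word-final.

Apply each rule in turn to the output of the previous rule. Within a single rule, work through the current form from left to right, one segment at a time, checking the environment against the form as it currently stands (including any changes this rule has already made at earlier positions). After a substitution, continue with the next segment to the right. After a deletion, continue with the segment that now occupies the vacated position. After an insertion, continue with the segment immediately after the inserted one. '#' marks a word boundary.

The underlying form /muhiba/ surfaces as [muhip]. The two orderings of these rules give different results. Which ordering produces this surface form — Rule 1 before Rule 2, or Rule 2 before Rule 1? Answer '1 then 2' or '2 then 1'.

Order 1 then 2:
  1 Final Vowel Deletion: [muhiba] → [muhib]
  2 Final Devoicing: [muhib] → [muhip]
  result: [muhip]
Order 2 then 1:
  2 Final Devoicing: no change — [muhiba]
  1 Final Vowel Deletion: [muhiba] → [muhib]
  result: [muhib]

1 then 2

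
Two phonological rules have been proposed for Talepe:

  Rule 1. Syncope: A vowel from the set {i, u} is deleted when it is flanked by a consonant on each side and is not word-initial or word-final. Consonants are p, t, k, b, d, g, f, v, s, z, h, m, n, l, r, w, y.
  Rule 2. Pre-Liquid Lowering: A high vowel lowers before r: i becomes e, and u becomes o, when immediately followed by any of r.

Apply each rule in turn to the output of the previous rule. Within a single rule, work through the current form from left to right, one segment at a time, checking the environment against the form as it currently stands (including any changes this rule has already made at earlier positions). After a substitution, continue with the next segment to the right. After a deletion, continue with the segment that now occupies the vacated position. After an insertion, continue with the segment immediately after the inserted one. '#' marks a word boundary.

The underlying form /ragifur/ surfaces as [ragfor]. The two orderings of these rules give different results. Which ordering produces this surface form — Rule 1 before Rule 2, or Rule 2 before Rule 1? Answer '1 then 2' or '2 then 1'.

Order 1 then 2:
  1 Syncope: [ragifur] → [ragfr]
  2 Pre-Liquid Lowering: no change — [ragfr]
  result: [ragfr]
Order 2 then 1:
  2 Pre-Liquid Lowering: [ragifur] → [ragifor]
  1 Syncope: [ragifor] → [ragfor]
  result: [ragfor]

2 then 1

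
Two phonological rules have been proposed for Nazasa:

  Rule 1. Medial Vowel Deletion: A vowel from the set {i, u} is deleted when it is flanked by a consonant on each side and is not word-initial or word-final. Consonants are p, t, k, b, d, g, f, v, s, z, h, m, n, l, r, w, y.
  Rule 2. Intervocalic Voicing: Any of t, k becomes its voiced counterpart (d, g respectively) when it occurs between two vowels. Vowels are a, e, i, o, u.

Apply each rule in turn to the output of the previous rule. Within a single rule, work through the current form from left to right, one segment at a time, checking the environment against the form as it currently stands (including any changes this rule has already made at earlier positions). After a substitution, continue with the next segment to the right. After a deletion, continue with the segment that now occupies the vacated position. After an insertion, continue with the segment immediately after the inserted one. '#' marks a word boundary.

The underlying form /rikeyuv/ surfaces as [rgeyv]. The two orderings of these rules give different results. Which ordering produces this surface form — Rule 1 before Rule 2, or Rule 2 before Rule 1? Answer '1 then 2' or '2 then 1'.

Order 1 then 2:
  1 Medial Vowel Deletion: [rikeyuv] → [rkeyv]
  2 Intervocalic Voicing: no change — [rkeyv]
  result: [rkeyv]
Order 2 then 1:
  2 Intervocalic Voicing: [rikeyuv] → [rigeyuv]
  1 Medial Vowel Deletion: [rigeyuv] → [rgeyv]
  result: [rgeyv]

2 then 1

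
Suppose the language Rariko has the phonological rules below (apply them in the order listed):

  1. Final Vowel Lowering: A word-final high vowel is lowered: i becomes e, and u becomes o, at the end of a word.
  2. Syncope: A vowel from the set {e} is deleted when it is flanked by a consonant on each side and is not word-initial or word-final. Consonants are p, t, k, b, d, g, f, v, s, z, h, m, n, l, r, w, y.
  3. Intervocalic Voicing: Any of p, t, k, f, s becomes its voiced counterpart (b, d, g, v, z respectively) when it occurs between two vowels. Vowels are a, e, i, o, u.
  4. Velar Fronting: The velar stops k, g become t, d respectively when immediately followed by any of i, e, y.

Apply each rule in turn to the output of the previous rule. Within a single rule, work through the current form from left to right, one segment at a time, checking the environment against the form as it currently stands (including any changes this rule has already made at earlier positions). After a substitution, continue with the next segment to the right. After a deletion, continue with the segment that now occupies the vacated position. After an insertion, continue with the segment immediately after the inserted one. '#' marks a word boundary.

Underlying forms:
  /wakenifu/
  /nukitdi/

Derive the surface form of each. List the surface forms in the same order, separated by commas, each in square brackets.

/wakenifu/:
  1 Final Vowel Lowering: [wakenifu] → [wakenifo]
  2 Syncope: [wakenifo] → [waknifo]
  3 Intervocalic Voicing: [waknifo] → [waknivo]
  4 Velar Fronting: no change — [waknivo]
/nukitdi/:
  1 Final Vowel Lowering: [nukitdi] → [nukitde]
  2 Syncope: no change — [nukitde]
  3 Intervocalic Voicing: [nukitde] → [nugitde]
  4 Velar Fronting: [nugitde] → [nuditde]

[waknivo], [nuditde]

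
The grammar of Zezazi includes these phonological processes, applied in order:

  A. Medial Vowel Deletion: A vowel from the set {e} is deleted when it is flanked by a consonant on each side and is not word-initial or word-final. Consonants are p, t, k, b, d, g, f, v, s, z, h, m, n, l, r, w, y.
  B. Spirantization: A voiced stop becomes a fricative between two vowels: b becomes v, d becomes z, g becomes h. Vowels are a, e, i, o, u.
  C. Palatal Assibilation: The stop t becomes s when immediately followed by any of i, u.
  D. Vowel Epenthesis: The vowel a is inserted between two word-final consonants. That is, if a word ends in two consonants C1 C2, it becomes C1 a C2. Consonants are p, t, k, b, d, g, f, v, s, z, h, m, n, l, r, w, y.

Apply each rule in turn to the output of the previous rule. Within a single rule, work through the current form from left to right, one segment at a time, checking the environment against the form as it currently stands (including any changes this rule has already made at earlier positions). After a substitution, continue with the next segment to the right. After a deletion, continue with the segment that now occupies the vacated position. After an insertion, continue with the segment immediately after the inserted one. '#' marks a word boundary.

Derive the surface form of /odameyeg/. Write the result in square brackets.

[ozamyag]

A Medial Vowel Deletion: [odameyeg] → [odamyg]
B Spirantization: [odamyg] → [ozamyg]
C Palatal Assibilation: no change — [ozamyg]
D Vowel Epenthesis: [ozamyg] → [ozamyag]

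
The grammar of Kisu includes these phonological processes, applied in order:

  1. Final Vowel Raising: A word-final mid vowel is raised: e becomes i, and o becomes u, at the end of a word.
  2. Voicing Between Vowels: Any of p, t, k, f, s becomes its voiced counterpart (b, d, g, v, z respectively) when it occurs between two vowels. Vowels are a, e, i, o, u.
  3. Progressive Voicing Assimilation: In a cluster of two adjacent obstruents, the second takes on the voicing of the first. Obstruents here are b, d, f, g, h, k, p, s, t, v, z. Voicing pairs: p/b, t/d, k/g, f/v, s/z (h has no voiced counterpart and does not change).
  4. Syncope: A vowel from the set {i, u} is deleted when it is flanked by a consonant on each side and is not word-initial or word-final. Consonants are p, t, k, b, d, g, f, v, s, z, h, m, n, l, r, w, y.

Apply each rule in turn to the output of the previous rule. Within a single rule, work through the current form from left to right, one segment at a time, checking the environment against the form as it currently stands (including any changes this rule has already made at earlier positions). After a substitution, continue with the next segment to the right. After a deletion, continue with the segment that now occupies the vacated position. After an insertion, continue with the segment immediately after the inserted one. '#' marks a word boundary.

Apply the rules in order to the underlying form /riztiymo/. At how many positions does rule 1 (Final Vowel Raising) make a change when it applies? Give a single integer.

1

1 Final Vowel Raising: [riztiymo] → [riztiymu]
2 Voicing Between Vowels: no change — [riztiymu]
3 Progressive Voicing Assimilation: [riztiymu] → [rizdiymu]
4 Syncope: [rizdiymu] → [rzdymu]
Rule 1 changed 1 position(s).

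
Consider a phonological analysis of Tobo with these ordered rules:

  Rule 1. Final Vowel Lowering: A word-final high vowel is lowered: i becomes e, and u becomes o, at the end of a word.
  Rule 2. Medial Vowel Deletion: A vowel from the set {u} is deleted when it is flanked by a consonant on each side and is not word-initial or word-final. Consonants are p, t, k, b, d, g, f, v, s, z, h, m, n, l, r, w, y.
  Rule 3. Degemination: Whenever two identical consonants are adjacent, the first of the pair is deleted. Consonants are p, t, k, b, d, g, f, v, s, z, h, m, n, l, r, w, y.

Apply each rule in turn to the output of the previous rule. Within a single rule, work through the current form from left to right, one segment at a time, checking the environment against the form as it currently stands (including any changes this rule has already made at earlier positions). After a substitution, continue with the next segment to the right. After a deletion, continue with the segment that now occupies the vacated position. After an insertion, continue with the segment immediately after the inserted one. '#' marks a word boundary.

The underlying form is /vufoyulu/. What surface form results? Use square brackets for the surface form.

[vfoylo]

Rule 1 Final Vowel Lowering: [vufoyulu] → [vufoyulo]
Rule 2 Medial Vowel Deletion: [vufoyulo] → [vfoylo]
Rule 3 Degemination: no change — [vfoylo]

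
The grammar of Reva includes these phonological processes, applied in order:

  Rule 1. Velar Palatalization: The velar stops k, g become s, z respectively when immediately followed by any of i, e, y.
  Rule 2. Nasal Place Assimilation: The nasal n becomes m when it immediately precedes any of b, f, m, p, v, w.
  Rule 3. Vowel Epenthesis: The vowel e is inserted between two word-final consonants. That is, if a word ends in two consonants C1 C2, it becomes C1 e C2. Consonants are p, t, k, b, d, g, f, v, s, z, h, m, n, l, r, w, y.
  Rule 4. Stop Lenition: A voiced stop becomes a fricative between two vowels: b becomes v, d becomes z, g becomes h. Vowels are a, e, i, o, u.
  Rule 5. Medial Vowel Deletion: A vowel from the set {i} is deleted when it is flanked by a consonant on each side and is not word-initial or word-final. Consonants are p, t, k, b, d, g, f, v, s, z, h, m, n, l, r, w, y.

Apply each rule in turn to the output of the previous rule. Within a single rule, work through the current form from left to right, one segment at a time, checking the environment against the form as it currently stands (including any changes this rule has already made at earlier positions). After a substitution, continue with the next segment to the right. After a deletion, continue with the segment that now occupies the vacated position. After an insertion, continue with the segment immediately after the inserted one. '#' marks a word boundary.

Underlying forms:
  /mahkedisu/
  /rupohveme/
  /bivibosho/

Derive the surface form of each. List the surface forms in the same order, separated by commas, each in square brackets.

[mahsezsu], [rupohveme], [bvvosho]

/mahkedisu/:
  Rule 1 Velar Palatalization: [mahkedisu] → [mahsedisu]
  Rule 2 Nasal Place Assimilation: no change — [mahsedisu]
  Rule 3 Vowel Epenthesis: no change — [mahsedisu]
  Rule 4 Stop Lenition: [mahsedisu] → [mahsezisu]
  Rule 5 Medial Vowel Deletion: [mahsezisu] → [mahsezsu]
/rupohveme/:
  Rule 1 Velar Palatalization: no change — [rupohveme]
  Rule 2 Nasal Place Assimilation: no change — [rupohveme]
  Rule 3 Vowel Epenthesis: no change — [rupohveme]
  Rule 4 Stop Lenition: no change — [rupohveme]
  Rule 5 Medial Vowel Deletion: no change — [rupohveme]
/bivibosho/:
  Rule 1 Velar Palatalization: no change — [bivibosho]
  Rule 2 Nasal Place Assimilation: no change — [bivibosho]
  Rule 3 Vowel Epenthesis: no change — [bivibosho]
  Rule 4 Stop Lenition: [bivibosho] → [bivivosho]
  Rule 5 Medial Vowel Deletion: [bivivosho] → [bvvosho]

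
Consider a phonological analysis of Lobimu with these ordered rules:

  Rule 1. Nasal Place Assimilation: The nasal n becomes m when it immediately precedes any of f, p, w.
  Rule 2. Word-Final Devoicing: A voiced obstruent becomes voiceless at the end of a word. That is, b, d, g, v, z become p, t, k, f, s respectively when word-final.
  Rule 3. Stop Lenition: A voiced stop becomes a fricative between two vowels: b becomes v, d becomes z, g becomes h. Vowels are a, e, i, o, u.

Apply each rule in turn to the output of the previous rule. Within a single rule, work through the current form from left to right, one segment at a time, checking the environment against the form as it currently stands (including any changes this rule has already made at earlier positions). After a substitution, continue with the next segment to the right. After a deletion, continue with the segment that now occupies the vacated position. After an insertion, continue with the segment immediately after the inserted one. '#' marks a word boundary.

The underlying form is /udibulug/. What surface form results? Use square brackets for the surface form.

[uzivuluk]

Rule 1 Nasal Place Assimilation: no change — [udibulug]
Rule 2 Word-Final Devoicing: [udibulug] → [udibuluk]
Rule 3 Stop Lenition: [udibuluk] → [uzivuluk]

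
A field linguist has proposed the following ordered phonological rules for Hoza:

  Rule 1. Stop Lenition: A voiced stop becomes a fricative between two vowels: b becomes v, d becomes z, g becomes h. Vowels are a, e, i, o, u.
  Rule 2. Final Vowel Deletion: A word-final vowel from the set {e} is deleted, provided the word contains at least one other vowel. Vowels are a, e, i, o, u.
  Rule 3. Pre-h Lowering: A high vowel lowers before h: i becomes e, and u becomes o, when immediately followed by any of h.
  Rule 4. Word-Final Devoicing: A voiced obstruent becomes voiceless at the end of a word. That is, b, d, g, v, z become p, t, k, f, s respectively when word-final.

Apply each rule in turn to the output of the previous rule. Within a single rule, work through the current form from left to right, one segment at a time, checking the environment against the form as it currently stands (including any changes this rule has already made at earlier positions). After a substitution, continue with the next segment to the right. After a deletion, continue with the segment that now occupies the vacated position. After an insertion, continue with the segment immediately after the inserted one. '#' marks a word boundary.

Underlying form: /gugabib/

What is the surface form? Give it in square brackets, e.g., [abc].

Rule 1 Stop Lenition: [gugabib] → [guhavib]
Rule 2 Final Vowel Deletion: no change — [guhavib]
Rule 3 Pre-h Lowering: [guhavib] → [gohavib]
Rule 4 Word-Final Devoicing: [gohavib] → [gohavip]

[gohavip]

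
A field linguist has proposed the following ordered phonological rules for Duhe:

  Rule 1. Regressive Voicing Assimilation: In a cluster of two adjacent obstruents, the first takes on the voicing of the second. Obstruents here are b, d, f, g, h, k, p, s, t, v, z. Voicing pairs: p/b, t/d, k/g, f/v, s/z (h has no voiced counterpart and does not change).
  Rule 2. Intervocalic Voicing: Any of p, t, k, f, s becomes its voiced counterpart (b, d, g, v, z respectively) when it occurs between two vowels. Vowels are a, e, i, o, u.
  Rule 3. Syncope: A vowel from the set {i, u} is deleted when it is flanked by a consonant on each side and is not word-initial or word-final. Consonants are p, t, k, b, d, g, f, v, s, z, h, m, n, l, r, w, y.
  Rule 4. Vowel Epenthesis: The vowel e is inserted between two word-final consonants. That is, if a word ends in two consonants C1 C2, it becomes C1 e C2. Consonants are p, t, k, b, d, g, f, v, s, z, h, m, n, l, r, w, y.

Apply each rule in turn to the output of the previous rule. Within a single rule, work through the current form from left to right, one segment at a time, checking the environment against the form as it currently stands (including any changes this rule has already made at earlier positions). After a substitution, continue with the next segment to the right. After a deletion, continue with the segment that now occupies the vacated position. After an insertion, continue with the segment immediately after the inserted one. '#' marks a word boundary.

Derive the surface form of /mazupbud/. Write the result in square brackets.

[mazbbed]

Rule 1 Regressive Voicing Assimilation: [mazupbud] → [mazubbud]
Rule 2 Intervocalic Voicing: no change — [mazubbud]
Rule 3 Syncope: [mazubbud] → [mazbbd]
Rule 4 Vowel Epenthesis: [mazbbd] → [mazbbed]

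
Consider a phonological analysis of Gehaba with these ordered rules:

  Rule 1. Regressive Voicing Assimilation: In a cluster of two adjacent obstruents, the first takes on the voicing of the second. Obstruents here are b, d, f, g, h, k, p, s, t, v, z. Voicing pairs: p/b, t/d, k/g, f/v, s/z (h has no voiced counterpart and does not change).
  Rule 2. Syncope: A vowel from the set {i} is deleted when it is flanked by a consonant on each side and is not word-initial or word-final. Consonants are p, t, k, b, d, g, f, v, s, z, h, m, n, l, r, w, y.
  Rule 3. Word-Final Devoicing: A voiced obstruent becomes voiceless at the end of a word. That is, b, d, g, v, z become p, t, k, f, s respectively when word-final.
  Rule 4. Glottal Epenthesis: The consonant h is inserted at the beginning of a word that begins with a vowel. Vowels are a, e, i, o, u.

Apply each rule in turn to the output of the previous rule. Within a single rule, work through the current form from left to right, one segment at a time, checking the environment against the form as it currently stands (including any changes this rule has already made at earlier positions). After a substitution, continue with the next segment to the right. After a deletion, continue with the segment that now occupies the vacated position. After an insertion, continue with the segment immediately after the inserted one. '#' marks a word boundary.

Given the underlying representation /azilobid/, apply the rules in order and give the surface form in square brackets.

Rule 1 Regressive Voicing Assimilation: no change — [azilobid]
Rule 2 Syncope: [azilobid] → [azlobd]
Rule 3 Word-Final Devoicing: [azlobd] → [azlobt]
Rule 4 Glottal Epenthesis: [azlobt] → [hazlobt]

[hazlobt]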